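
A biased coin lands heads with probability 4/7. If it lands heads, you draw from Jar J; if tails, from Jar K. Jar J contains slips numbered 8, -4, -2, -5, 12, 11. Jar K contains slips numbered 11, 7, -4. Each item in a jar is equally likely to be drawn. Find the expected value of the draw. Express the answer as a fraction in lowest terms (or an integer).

E[X | Jar J] = (8 − 4 − 2 − 5 + 12 + 11)/6 = 10/3
E[X | Jar K] = (11 + 7 − 4)/3 = 14/3
E[X] = (4/7)·10/3 + (3/7)·14/3 = 82/21

82/21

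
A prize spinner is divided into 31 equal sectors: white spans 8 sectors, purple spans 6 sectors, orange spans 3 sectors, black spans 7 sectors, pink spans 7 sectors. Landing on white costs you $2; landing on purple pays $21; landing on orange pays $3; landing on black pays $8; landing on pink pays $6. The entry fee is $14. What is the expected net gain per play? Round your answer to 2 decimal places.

E[payout] = (8/31)·(-2) + (6/31)·21 + (3/31)·3 + (7/31)·8 + (7/31)·6 = 7
Expected profit = 7 − 14 = -7 ≈ -$7.00

-$7.00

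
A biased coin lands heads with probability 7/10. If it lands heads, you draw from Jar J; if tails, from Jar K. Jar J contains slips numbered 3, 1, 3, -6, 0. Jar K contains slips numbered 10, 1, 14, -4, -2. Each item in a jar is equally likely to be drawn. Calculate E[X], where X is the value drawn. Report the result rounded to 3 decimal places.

1.280

E[X | Jar J] = (3 + 1 + 3 − 6 + 0)/5 = 1/5
E[X | Jar K] = (10 + 1 + 14 − 4 − 2)/5 = 19/5
E[X] = (7/10)·1/5 + (3/10)·19/5 = 32/25 ≈ 1.280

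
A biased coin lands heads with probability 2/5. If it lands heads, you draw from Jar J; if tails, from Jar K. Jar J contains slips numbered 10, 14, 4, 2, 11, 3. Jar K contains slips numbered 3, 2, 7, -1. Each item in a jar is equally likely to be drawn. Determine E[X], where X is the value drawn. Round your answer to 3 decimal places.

E[X | Jar J] = (10 + 14 + 4 + 2 + 11 + 3)/6 = 22/3
E[X | Jar K] = (3 + 2 + 7 − 1)/4 = 11/4
E[X] = (2/5)·22/3 + (3/5)·11/4 = 55/12 ≈ 4.583

4.583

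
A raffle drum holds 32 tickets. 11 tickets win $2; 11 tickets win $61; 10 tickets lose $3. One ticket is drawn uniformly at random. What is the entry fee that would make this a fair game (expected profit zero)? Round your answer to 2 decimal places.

E[payout] = (11/32)·2 + (11/32)·61 + (10/32)·(-3) = 663/32
Fair fee = E[payout] = 663/32 ≈ $20.72

$20.72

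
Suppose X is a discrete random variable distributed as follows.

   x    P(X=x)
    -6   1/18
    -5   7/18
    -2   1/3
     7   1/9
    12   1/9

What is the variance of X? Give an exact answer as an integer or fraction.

1217/36

E[X] = (1/18)·(-6) + (7/18)·(-5) + (1/3)·(-2) + (1/9)·7 + (1/9)·12 = -5/6
E[X²] = (1/18)·36 + (7/18)·25 + (1/3)·4 + (1/9)·49 + (1/9)·144 = 69/2
Var(X) = 69/2 − (-5/6)² = 1217/36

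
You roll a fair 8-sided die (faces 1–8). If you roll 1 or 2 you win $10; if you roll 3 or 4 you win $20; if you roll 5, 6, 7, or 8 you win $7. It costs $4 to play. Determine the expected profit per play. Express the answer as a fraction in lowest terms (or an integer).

$7

E[payout] = (1/2)·7 + (1/4)·10 + (1/4)·20 = 11
Expected profit = 11 − 4 = 7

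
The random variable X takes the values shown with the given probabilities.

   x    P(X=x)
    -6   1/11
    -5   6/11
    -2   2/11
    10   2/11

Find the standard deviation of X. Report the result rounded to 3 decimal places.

5.702

E[X] = -20/11, E[X²] = 394/11
Var(X) = E[X²] − (E[X])² = 394/11 − 400/121 = 3934/121
SD(X) = √(3934/121) ≈ 5.702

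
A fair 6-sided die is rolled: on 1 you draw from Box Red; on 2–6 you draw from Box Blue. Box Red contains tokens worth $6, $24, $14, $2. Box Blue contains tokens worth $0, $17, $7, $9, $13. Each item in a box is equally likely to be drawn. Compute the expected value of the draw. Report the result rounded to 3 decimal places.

E[X | Box Red] = (6 + 24 + 14 + 2)/4 = 23/2
E[X | Box Blue] = (0 + 17 + 7 + 9 + 13)/5 = 46/5
E[X] = (1/6)·23/2 + (5/6)·46/5 = 115/12 ≈ 9.583

$9.583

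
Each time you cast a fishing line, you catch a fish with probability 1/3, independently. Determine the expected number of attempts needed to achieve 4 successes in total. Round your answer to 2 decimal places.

By linearity (sum of 4 independent geometric waits), E[trials] = 4/p = 4/(1/3) = 12.
≈ 12.00

12.00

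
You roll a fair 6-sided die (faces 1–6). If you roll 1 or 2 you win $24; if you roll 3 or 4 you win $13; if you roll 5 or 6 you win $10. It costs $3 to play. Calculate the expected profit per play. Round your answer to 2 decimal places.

$12.67

E[payout] = (1/3)·10 + (1/3)·13 + (1/3)·24 = 47/3
Expected profit = 47/3 − 3 = 38/3 ≈ $12.67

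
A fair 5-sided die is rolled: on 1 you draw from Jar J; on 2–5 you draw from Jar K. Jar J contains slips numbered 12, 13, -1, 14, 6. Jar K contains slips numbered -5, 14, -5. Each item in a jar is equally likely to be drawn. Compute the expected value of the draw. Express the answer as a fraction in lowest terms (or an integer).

E[X | Jar J] = (12 + 13 − 1 + 14 + 6)/5 = 44/5
E[X | Jar K] = (-5 + 14 − 5)/3 = 4/3
E[X] = (1/5)·44/5 + (4/5)·4/3 = 212/75

212/75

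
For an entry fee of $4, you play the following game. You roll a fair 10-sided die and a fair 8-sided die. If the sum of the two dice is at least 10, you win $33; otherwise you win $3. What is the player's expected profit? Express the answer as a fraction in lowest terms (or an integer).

E[payout] = (9/20)·3 + (11/20)·33 = 39/2
Expected profit = 39/2 − 4 = 31/2

31/2 dollars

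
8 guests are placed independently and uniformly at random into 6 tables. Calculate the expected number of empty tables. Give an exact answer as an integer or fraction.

Let Xⱼ=1 if table j is empty. P(Xⱼ=1) = ((6-1)/6)^8 = 390625/1679616.
By linearity, E[#empty] = 6·390625/1679616 = 390625/279936.

390625/279936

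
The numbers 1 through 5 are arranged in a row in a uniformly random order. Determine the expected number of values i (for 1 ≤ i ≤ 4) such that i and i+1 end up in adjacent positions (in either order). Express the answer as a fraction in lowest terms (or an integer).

For each i ∈ {1,…,4}, let Xᵢ = 1 if i and i+1 are adjacent. P(Xᵢ=1) = 2·(5−1)!/5! = 2/5.
By linearity, E[ΣXᵢ] = (4)·(2/5) = 8/5.

8/5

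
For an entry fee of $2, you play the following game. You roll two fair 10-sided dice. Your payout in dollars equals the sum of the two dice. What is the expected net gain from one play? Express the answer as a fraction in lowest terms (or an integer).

$9

Distribution of the sum of the two dice: 2 w.p. 1/100, 3 w.p. 1/50, 4 w.p. 3/100, 5 w.p. 1/25, 6 w.p. 1/20, 7 w.p. 3/50, …
E[payout] = (1/100)·2 + (1/50)·3 + (3/100)·4 + (1/25)·5 + (1/20)·6 + (3/50)·7 + (7/100)·8 + (2/25)·9 + (9/100)·10 + (1/10)·11 + (9/100)·12 + (2/25)·13 + (7/100)·14 + (3/50)·15 + (1/20)·16 + (1/25)·17 + (3/100)·18 + (1/50)·19 + (1/100)·20 = 11
Expected profit = 11 − 2 = 9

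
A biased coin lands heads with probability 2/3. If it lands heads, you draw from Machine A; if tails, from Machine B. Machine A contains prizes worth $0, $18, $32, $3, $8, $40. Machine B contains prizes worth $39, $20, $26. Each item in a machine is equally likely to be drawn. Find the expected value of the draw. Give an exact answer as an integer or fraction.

62/3 dollars

E[X | Machine A] = (0 + 18 + 32 + 3 + 8 + 40)/6 = 101/6
E[X | Machine B] = (39 + 20 + 26)/3 = 85/3
E[X] = (2/3)·101/6 + (1/3)·85/3 = 62/3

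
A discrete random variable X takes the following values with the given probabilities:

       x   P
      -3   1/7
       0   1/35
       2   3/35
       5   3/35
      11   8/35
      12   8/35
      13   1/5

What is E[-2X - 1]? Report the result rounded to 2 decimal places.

E[-2x-1] = (1/7)·5 + (1/35)·(-1) + (3/35)·(-5) + (3/35)·(-11) + (8/35)·(-23) + (8/35)·(-25) + (1/5)·(-27)
     = -597/35 ≈ -17.06

-17.06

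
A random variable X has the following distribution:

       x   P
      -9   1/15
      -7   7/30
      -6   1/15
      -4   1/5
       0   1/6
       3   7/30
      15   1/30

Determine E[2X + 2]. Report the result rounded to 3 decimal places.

E[2x+2] = (1/15)·(-16) + (7/30)·(-12) + (1/15)·(-10) + (1/5)·(-6) + (1/6)·2 + (7/30)·8 + (1/30)·32
     = -37/15 ≈ -2.467

-2.467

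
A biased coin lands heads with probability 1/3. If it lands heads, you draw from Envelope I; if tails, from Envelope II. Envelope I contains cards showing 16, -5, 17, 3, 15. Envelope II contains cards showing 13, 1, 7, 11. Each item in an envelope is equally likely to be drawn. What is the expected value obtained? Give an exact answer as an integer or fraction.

E[X | Envelope I] = (16 − 5 + 17 + 3 + 15)/5 = 46/5
E[X | Envelope II] = (13 + 1 + 7 + 11)/4 = 8
E[X] = (1/3)·46/5 + (2/3)·8 = 42/5

42/5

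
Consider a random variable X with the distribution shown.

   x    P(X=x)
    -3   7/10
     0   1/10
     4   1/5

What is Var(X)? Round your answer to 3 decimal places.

E[X] = (7/10)·(-3) + (1/10)·0 + (1/5)·4 = -13/10
E[X²] = (7/10)·9 + (1/10)·0 + (1/5)·16 = 19/2
Var(X) = 19/2 − (-13/10)² = 781/100 ≈ 7.810

7.810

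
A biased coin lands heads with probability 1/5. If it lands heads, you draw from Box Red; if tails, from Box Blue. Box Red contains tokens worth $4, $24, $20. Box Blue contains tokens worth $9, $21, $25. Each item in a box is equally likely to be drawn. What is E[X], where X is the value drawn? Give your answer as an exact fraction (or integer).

268/15 dollars

E[X | Box Red] = (4 + 24 + 20)/3 = 16
E[X | Box Blue] = (9 + 21 + 25)/3 = 55/3
E[X] = (1/5)·16 + (4/5)·55/3 = 268/15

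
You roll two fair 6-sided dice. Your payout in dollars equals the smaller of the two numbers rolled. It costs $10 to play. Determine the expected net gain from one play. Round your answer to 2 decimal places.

-$7.47

Distribution of the smaller of the two numbers rolled: 1 w.p. 11/36, 2 w.p. 1/4, 3 w.p. 7/36, 4 w.p. 5/36, 5 w.p. 1/12, 6 w.p. 1/36
E[payout] = (11/36)·1 + (1/4)·2 + (7/36)·3 + (5/36)·4 + (1/12)·5 + (1/36)·6 = 91/36
Expected profit = 91/36 − 10 = -269/36 ≈ -$7.47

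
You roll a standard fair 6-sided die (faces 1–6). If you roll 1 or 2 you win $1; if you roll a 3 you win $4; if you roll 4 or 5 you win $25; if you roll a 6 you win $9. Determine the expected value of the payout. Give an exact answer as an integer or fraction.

E[payout] = (1/3)·1 + (1/6)·4 + (1/6)·9 + (1/3)·25 = 65/6

65/6 dollars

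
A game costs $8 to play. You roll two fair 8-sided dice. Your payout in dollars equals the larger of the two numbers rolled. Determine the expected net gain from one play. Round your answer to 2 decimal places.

Distribution of the larger of the two numbers rolled: 1 w.p. 1/64, 2 w.p. 3/64, 3 w.p. 5/64, 4 w.p. 7/64, 5 w.p. 9/64, 6 w.p. 11/64, …
E[payout] = (1/64)·1 + (3/64)·2 + (5/64)·3 + (7/64)·4 + (9/64)·5 + (11/64)·6 + (13/64)·7 + (15/64)·8 = 93/16
Expected profit = 93/16 − 8 = -35/16 ≈ -$2.19

-$2.19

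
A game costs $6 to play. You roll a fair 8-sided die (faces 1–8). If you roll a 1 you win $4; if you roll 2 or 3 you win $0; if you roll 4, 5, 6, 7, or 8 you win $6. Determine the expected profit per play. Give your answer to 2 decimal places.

-$1.75

E[payout] = (1/4)·0 + (1/8)·4 + (5/8)·6 = 17/4
Expected profit = 17/4 − 6 = -7/4 ≈ -$1.75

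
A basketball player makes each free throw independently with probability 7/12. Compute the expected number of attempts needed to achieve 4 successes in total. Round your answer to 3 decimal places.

By linearity (sum of 4 independent geometric waits), E[trials] = 4/p = 4/(7/12) = 48/7.
≈ 6.857

6.857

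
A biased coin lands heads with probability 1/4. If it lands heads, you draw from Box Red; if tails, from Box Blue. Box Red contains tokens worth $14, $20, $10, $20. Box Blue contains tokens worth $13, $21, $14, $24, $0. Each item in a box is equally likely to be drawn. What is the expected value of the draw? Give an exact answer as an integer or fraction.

E[X | Box Red] = (14 + 20 + 10 + 20)/4 = 16
E[X | Box Blue] = (13 + 21 + 14 + 24 + 0)/5 = 72/5
E[X] = (1/4)·16 + (3/4)·72/5 = 74/5

74/5 dollars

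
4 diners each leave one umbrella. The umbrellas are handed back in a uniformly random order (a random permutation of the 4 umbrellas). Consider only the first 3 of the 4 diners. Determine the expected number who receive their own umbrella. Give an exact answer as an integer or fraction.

Let Xᵢ = 1 if person i gets their own umbrella. For each i, P(Xᵢ=1) = 1/4.
By linearity of expectation, E[X₁+…+X_3] = 3·(1/4) = 3/4.

3/4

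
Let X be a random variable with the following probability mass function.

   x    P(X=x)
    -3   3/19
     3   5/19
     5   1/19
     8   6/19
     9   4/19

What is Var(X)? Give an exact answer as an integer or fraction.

330/19

E[X] = (3/19)·(-3) + (5/19)·3 + (1/19)·5 + (6/19)·8 + (4/19)·9 = 5
E[X²] = (3/19)·9 + (5/19)·9 + (1/19)·25 + (6/19)·64 + (4/19)·81 = 805/19
Var(X) = 805/19 − (5)² = 330/19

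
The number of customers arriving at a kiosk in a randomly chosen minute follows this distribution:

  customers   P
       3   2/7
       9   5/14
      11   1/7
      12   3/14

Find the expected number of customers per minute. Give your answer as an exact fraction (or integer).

115/14

E[X] = (2/7)·3 + (5/14)·9 + (1/7)·11 + (3/14)·12
     = 115/14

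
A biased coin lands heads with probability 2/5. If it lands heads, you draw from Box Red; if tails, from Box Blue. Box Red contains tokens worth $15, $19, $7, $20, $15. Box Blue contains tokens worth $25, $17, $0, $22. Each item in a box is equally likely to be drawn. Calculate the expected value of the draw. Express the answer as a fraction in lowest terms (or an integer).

E[X | Box Red] = (15 + 19 + 7 + 20 + 15)/5 = 76/5
E[X | Box Blue] = (25 + 17 + 0 + 22)/4 = 16
E[X] = (2/5)·76/5 + (3/5)·16 = 392/25

392/25 dollars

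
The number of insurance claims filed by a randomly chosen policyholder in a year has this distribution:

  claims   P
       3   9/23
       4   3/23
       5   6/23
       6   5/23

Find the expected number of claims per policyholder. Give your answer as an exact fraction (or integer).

E[X] = (9/23)·3 + (3/23)·4 + (6/23)·5 + (5/23)·6
     = 99/23

99/23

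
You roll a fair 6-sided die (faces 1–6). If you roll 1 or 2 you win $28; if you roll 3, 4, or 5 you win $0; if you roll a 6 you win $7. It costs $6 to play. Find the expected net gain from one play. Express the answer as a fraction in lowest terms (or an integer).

9/2 dollars

E[payout] = (1/2)·0 + (1/6)·7 + (1/3)·28 = 21/2
Expected profit = 21/2 − 6 = 9/2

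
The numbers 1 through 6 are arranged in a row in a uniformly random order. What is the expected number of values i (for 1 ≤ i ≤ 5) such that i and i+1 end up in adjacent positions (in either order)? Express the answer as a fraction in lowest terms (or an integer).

5/3

For each i ∈ {1,…,5}, let Xᵢ = 1 if i and i+1 are adjacent. P(Xᵢ=1) = 2·(6−1)!/6! = 2/6.
By linearity, E[ΣXᵢ] = (5)·(2/6) = 5/3.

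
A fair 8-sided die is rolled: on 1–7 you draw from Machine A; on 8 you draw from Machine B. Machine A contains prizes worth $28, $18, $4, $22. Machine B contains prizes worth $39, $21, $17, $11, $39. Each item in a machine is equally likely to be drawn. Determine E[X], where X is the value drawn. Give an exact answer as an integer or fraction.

E[X | Machine A] = (28 + 18 + 4 + 22)/4 = 18
E[X | Machine B] = (39 + 21 + 17 + 11 + 39)/5 = 127/5
E[X] = (7/8)·18 + (1/8)·127/5 = 757/40

757/40 dollars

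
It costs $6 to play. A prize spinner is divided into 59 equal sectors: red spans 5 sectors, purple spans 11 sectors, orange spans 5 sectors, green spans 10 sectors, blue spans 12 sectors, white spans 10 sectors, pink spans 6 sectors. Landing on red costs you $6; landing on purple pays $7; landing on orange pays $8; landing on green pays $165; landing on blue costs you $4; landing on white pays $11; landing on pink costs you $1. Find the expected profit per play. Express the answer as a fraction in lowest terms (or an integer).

1439/59 dollars

E[payout] = (5/59)·(-6) + (11/59)·7 + (5/59)·8 + (10/59)·165 + (12/59)·(-4) + (10/59)·11 + (6/59)·(-1) = 1793/59
Expected profit = 1793/59 − 6 = 1439/59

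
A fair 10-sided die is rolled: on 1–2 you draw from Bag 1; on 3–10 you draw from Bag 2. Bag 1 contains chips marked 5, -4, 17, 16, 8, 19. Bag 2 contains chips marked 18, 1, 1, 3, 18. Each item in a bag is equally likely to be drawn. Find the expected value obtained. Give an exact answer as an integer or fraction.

E[X | Bag 1] = (5 − 4 + 17 + 16 + 8 + 19)/6 = 61/6
E[X | Bag 2] = (18 + 1 + 1 + 3 + 18)/5 = 41/5
E[X] = (1/5)·61/6 + (4/5)·41/5 = 1289/150

1289/150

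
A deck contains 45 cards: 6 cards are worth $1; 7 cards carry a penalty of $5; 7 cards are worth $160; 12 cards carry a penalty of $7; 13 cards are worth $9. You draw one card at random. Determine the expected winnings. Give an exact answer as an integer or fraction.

E[payout] = (6/45)·1 + (7/45)·(-5) + (7/45)·160 + (12/45)·(-7) + (13/45)·9 = 1124/45

1124/45 dollars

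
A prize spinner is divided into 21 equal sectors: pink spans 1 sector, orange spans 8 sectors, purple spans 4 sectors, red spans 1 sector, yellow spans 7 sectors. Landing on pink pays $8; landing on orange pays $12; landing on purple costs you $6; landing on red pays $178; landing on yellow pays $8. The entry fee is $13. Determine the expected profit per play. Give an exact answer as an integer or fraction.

E[payout] = (1/21)·8 + (8/21)·12 + (4/21)·(-6) + (1/21)·178 + (7/21)·8 = 314/21
Expected profit = 314/21 − 13 = 41/21

41/21 dollars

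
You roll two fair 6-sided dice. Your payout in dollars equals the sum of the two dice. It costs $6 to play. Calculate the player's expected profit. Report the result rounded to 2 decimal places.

Distribution of the sum of the two dice: 2 w.p. 1/36, 3 w.p. 1/18, 4 w.p. 1/12, 5 w.p. 1/9, 6 w.p. 5/36, 7 w.p. 1/6, …
E[payout] = (1/36)·2 + (1/18)·3 + (1/12)·4 + (1/9)·5 + (5/36)·6 + (1/6)·7 + (5/36)·8 + (1/9)·9 + (1/12)·10 + (1/18)·11 + (1/36)·12 = 7
Expected profit = 7 − 6 = 1 ≈ $1.00

$1.00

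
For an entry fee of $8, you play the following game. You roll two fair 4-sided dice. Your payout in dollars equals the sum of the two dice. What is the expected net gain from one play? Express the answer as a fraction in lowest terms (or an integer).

Distribution of the sum of the two dice: 2 w.p. 1/16, 3 w.p. 1/8, 4 w.p. 3/16, 5 w.p. 1/4, 6 w.p. 3/16, 7 w.p. 1/8, …
E[payout] = (1/16)·2 + (1/8)·3 + (3/16)·4 + (1/4)·5 + (3/16)·6 + (1/8)·7 + (1/16)·8 = 5
Expected profit = 5 − 8 = -3

-$3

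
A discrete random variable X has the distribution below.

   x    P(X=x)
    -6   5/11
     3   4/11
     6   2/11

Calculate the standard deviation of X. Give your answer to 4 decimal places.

5.0877

E[X] = -6/11, E[X²] = 288/11
Var(X) = E[X²] − (E[X])² = 288/11 − 36/121 = 3132/121
SD(X) = √(3132/121) ≈ 5.0877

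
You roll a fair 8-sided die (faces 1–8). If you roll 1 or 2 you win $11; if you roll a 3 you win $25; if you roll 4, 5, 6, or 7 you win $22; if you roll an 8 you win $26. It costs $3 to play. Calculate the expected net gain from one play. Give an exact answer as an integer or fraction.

137/8 dollars

E[payout] = (1/4)·11 + (1/2)·22 + (1/8)·25 + (1/8)·26 = 161/8
Expected profit = 161/8 − 3 = 137/8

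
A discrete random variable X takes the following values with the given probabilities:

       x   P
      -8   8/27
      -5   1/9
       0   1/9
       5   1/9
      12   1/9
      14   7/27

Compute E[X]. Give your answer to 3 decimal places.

E[X] = (8/27)·(-8) + (1/9)·(-5) + (1/9)·0 + (1/9)·5 + (1/9)·12 + (7/27)·14
     = 70/27 ≈ 2.593

2.593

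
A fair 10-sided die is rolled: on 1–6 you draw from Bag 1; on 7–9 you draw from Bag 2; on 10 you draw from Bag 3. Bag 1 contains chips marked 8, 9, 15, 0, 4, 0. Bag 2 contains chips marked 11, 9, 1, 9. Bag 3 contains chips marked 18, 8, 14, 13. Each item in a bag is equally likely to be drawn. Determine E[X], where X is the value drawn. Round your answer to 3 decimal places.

E[X | Bag 1] = (8 + 9 + 15 + 0 + 4 + 0)/6 = 6
E[X | Bag 2] = (11 + 9 + 1 + 9)/4 = 15/2
E[X | Bag 3] = (18 + 8 + 14 + 13)/4 = 53/4
E[X] = (3/5)·6 + (3/10)·15/2 + (1/10)·53/4 = 287/40 ≈ 7.175

7.175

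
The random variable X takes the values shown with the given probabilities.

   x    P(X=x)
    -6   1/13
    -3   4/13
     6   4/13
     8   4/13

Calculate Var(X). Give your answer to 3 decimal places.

E[X] = (1/13)·(-6) + (4/13)·(-3) + (4/13)·6 + (4/13)·8 = 38/13
E[X²] = (1/13)·36 + (4/13)·9 + (4/13)·36 + (4/13)·64 = 472/13
Var(X) = 472/13 − (38/13)² = 4692/169 ≈ 27.763

27.763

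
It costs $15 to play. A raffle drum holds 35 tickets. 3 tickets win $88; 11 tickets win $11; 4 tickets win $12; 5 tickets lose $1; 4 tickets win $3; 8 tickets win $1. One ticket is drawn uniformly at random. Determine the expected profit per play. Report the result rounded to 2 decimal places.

-$2.20

E[payout] = (3/35)·88 + (11/35)·11 + (4/35)·12 + (5/35)·(-1) + (4/35)·3 + (8/35)·1 = 64/5
Expected profit = 64/5 − 15 = -11/5 ≈ -$2.20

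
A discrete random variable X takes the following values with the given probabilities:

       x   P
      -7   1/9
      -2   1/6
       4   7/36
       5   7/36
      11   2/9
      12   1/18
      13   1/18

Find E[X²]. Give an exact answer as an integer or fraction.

E[X²] = (1/9)·49 + (1/6)·4 + (7/36)·16 + (7/36)·25 + (2/9)·121 + (1/18)·144 + (1/18)·169
     = 2101/36

2101/36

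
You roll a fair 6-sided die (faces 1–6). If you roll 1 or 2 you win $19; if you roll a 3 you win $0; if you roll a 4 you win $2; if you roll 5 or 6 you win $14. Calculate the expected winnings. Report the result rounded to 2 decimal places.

$11.33

E[payout] = (1/6)·0 + (1/6)·2 + (1/3)·14 + (1/3)·19 = 34/3
≈ $11.33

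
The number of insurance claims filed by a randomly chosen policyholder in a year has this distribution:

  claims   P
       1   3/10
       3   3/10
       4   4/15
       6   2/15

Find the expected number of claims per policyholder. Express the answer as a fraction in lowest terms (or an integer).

46/15

E[X] = (3/10)·1 + (3/10)·3 + (4/15)·4 + (2/15)·6
     = 46/15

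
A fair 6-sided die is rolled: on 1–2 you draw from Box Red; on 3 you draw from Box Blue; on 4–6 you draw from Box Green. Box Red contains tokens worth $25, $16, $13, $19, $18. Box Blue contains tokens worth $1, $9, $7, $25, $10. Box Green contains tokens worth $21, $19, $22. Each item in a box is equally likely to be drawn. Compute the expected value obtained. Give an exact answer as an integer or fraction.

E[X | Box Red] = (25 + 16 + 13 + 19 + 18)/5 = 91/5
E[X | Box Blue] = (1 + 9 + 7 + 25 + 10)/5 = 52/5
E[X | Box Green] = (21 + 19 + 22)/3 = 62/3
E[X] = (1/3)·91/5 + (1/6)·52/5 + (1/2)·62/3 = 272/15

272/15 dollars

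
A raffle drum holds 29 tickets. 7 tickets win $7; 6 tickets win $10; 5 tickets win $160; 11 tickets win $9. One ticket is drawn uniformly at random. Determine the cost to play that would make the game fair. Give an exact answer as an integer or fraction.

1008/29 dollars

E[payout] = (7/29)·7 + (6/29)·10 + (5/29)·160 + (11/29)·9 = 1008/29
Fair fee = E[payout] = 1008/29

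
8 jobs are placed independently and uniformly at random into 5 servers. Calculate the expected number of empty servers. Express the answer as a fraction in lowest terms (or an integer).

65536/78125

Let Xⱼ=1 if server j is empty. P(Xⱼ=1) = ((5-1)/5)^8 = 65536/390625.
By linearity, E[#empty] = 5·65536/390625 = 65536/78125.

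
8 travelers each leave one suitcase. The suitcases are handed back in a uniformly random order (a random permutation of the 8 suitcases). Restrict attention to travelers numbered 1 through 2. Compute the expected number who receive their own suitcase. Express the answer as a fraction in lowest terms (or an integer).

Let Xᵢ = 1 if person i gets their own suitcase. For each i, P(Xᵢ=1) = 1/8.
By linearity of expectation, E[X₁+…+X_2] = 2·(1/8) = 1/4.

1/4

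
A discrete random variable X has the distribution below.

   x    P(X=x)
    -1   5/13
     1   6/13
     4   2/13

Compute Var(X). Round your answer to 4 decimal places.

E[X] = (5/13)·(-1) + (6/13)·1 + (2/13)·4 = 9/13
E[X²] = (5/13)·1 + (6/13)·1 + (2/13)·16 = 43/13
Var(X) = 43/13 − (9/13)² = 478/169 ≈ 2.8284

2.8284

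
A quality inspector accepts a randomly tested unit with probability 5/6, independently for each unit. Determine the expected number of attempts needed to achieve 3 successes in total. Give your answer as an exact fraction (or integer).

18/5

By linearity (sum of 3 independent geometric waits), E[trials] = 3/p = 3/(5/6) = 18/5.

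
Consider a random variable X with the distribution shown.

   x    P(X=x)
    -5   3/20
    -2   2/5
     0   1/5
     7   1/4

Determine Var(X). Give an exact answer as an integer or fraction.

E[X] = (3/20)·(-5) + (2/5)·(-2) + (1/5)·0 + (1/4)·7 = 1/5
E[X²] = (3/20)·25 + (2/5)·4 + (1/5)·0 + (1/4)·49 = 88/5
Var(X) = 88/5 − (1/5)² = 439/25

439/25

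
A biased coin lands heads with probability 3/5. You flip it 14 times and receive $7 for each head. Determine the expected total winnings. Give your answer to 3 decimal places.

$58.800

E[#heads] = 14·3/5 = 42/5 (linearity over flips).
E[winnings] = 7·42/5 = 294/5.
≈ 58.800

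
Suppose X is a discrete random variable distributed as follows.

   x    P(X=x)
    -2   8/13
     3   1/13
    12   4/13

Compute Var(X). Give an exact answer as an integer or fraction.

6796/169

E[X] = (8/13)·(-2) + (1/13)·3 + (4/13)·12 = 35/13
E[X²] = (8/13)·4 + (1/13)·9 + (4/13)·144 = 617/13
Var(X) = 617/13 − (35/13)² = 6796/169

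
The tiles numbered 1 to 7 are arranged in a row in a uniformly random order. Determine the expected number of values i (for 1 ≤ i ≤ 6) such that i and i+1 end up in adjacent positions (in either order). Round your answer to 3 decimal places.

For each i ∈ {1,…,6}, let Xᵢ = 1 if i and i+1 are adjacent. P(Xᵢ=1) = 2·(7−1)!/7! = 2/7.
By linearity, E[ΣXᵢ] = (6)·(2/7) = 12/7.
≈ 1.714

1.714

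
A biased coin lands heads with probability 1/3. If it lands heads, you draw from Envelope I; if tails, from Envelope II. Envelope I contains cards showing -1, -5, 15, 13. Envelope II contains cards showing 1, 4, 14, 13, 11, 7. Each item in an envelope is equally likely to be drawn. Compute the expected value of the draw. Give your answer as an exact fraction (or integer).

133/18

E[X | Envelope I] = (-1 − 5 + 15 + 13)/4 = 11/2
E[X | Envelope II] = (1 + 4 + 14 + 13 + 11 + 7)/6 = 25/3
E[X] = (1/3)·11/2 + (2/3)·25/3 = 133/18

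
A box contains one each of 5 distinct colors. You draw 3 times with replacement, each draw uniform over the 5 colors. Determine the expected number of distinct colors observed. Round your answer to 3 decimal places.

2.440

Let Xⱼ=1 if type j appears at least once. P(Xⱼ=1) = 1 − ((5−1)/5)^3 = 61/125.
E[#distinct] = 5·61/125 = 61/25.
≈ 2.440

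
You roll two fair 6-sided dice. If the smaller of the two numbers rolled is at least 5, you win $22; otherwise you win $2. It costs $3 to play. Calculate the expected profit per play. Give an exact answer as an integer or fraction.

11/9 dollars

E[payout] = (8/9)·2 + (1/9)·22 = 38/9
Expected profit = 38/9 − 3 = 11/9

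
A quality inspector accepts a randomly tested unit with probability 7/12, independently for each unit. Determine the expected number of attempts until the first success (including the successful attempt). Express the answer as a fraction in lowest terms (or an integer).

For a geometric distribution, E[trials] = 1/p = 1/(7/12) = 12/7.

12/7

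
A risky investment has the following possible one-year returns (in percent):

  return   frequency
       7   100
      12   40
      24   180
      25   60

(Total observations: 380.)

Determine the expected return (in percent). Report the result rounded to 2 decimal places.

Total = 380, so P(return=7) = 100/380, etc.
E[X] = (5/19)·7 + (2/19)·12 + (9/19)·24 + (3/19)·25
     = 350/19 ≈ 18.42

18.42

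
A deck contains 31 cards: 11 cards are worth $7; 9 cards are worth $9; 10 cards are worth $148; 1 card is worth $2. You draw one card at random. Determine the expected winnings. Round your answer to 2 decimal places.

E[payout] = (11/31)·7 + (9/31)·9 + (10/31)·148 + (1/31)·2 = 1640/31
≈ $52.90

$52.90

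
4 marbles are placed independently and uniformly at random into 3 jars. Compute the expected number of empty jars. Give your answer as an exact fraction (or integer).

16/27

Let Xⱼ=1 if jar j is empty. P(Xⱼ=1) = ((3-1)/3)^4 = 16/81.
By linearity, E[#empty] = 3·16/81 = 16/27.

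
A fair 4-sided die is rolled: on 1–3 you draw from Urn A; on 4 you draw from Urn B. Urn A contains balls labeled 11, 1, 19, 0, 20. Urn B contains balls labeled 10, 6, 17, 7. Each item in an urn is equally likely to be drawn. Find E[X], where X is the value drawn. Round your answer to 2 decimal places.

10.15

E[X | Urn A] = (11 + 1 + 19 + 0 + 20)/5 = 51/5
E[X | Urn B] = (10 + 6 + 17 + 7)/4 = 10
E[X] = (3/4)·51/5 + (1/4)·10 = 203/20 ≈ 10.15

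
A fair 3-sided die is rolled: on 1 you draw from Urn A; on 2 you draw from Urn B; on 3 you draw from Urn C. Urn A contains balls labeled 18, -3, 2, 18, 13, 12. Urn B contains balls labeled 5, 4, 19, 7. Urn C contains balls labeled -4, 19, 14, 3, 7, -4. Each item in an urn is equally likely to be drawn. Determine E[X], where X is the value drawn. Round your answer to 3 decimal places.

8.194

E[X | Urn A] = (18 − 3 + 2 + 18 + 13 + 12)/6 = 10
E[X | Urn B] = (5 + 4 + 19 + 7)/4 = 35/4
E[X | Urn C] = (-4 + 19 + 14 + 3 + 7 − 4)/6 = 35/6
E[X] = (1/3)·10 + (1/3)·35/4 + (1/3)·35/6 = 295/36 ≈ 8.194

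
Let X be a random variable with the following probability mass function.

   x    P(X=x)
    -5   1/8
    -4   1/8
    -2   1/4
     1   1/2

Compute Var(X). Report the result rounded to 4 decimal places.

5.3594

E[X] = (1/8)·(-5) + (1/8)·(-4) + (1/4)·(-2) + (1/2)·1 = -9/8
E[X²] = (1/8)·25 + (1/8)·16 + (1/4)·4 + (1/2)·1 = 53/8
Var(X) = 53/8 − (-9/8)² = 343/64 ≈ 5.3594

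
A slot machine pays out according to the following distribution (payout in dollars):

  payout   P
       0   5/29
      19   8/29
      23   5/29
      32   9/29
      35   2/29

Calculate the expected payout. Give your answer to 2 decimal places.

$21.55

E[X] = (5/29)·0 + (8/29)·19 + (5/29)·23 + (9/29)·32 + (2/29)·35
     = 625/29 ≈ 21.55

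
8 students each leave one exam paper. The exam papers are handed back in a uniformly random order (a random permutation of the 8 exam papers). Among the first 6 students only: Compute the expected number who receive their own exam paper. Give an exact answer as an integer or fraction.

3/4

Let Xᵢ = 1 if person i gets their own exam paper. For each i, P(Xᵢ=1) = 1/8.
By linearity of expectation, E[X₁+…+X_6] = 6·(1/8) = 3/4.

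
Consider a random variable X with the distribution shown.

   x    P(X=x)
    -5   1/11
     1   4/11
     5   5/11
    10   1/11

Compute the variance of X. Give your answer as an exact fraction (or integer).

1638/121

E[X] = (1/11)·(-5) + (4/11)·1 + (5/11)·5 + (1/11)·10 = 34/11
E[X²] = (1/11)·25 + (4/11)·1 + (5/11)·25 + (1/11)·100 = 254/11
Var(X) = 254/11 − (34/11)² = 1638/121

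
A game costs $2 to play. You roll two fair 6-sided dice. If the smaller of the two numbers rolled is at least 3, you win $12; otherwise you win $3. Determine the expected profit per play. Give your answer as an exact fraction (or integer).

$5

E[payout] = (5/9)·3 + (4/9)·12 = 7
Expected profit = 7 − 2 = 5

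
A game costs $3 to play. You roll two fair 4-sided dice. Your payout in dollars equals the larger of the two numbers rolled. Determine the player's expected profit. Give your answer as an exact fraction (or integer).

1/8 dollars

Distribution of the larger of the two numbers rolled: 1 w.p. 1/16, 2 w.p. 3/16, 3 w.p. 5/16, 4 w.p. 7/16
E[payout] = (1/16)·1 + (3/16)·2 + (5/16)·3 + (7/16)·4 = 25/8
Expected profit = 25/8 − 3 = 1/8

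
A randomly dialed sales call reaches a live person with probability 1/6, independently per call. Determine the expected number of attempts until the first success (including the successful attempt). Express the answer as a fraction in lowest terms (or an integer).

For a geometric distribution, E[trials] = 1/p = 1/(1/6) = 6.

6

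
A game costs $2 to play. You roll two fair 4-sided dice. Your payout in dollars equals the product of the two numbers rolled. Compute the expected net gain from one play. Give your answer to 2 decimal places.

Distribution of the product of the two numbers rolled: 1 w.p. 1/16, 2 w.p. 1/8, 3 w.p. 1/8, 4 w.p. 3/16, 6 w.p. 1/8, 8 w.p. 1/8, …
E[payout] = (1/16)·1 + (1/8)·2 + (1/8)·3 + (3/16)·4 + (1/8)·6 + (1/8)·8 + (1/16)·9 + (1/8)·12 + (1/16)·16 = 25/4
Expected profit = 25/4 − 2 = 17/4 ≈ $4.25

$4.25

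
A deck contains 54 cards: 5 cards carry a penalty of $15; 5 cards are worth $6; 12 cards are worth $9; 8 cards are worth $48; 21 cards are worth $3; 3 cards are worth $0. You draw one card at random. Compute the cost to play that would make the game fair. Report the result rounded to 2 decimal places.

$9.44

E[payout] = (5/54)·(-15) + (5/54)·6 + (12/54)·9 + (8/54)·48 + (21/54)·3 + (3/54)·0 = 85/9
Fair fee = E[payout] = 85/9 ≈ $9.44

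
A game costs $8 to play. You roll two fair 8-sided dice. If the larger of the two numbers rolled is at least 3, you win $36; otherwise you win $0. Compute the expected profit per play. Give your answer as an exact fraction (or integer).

103/4 dollars

E[payout] = (1/16)·0 + (15/16)·36 = 135/4
Expected profit = 135/4 − 8 = 103/4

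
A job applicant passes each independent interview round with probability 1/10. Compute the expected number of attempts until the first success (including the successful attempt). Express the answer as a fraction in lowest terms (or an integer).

10

For a geometric distribution, E[trials] = 1/p = 1/(1/10) = 10.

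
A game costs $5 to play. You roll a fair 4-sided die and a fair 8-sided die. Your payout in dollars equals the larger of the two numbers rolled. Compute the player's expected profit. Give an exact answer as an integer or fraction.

-3/16 dollars

Distribution of the larger of the two numbers rolled: 1 w.p. 1/32, 2 w.p. 3/32, 3 w.p. 5/32, 4 w.p. 7/32, 5 w.p. 1/8, 6 w.p. 1/8, …
E[payout] = (1/32)·1 + (3/32)·2 + (5/32)·3 + (7/32)·4 + (1/8)·5 + (1/8)·6 + (1/8)·7 + (1/8)·8 = 77/16
Expected profit = 77/16 − 5 = -3/16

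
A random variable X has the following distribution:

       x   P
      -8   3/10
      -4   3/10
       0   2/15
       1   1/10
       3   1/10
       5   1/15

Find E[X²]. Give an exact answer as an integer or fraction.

80/3

E[X²] = (3/10)·64 + (3/10)·16 + (2/15)·0 + (1/10)·1 + (1/10)·9 + (1/15)·25
     = 80/3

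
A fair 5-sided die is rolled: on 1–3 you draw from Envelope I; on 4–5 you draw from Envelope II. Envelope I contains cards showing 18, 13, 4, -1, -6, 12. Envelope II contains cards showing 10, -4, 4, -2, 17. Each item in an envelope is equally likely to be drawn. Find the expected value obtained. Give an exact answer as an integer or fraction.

6

E[X | Envelope I] = (18 + 13 + 4 − 1 − 6 + 12)/6 = 20/3
E[X | Envelope II] = (10 − 4 + 4 − 2 + 17)/5 = 5
E[X] = (3/5)·20/3 + (2/5)·5 = 6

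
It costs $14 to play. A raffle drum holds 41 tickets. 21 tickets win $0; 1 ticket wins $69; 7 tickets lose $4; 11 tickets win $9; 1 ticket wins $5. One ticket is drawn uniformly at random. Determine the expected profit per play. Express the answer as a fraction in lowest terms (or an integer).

E[payout] = (21/41)·0 + (1/41)·69 + (7/41)·(-4) + (11/41)·9 + (1/41)·5 = 145/41
Expected profit = 145/41 − 14 = -429/41

-429/41 dollars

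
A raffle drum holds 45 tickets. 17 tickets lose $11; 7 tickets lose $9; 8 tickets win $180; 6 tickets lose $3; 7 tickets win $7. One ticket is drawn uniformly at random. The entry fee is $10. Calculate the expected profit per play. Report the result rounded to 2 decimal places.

E[payout] = (17/45)·(-11) + (7/45)·(-9) + (8/45)·180 + (6/45)·(-3) + (7/45)·7 = 407/15
Expected profit = 407/15 − 10 = 257/15 ≈ $17.13

$17.13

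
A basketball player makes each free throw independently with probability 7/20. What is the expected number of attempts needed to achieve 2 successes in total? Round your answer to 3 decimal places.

5.714

By linearity (sum of 2 independent geometric waits), E[trials] = 2/p = 2/(7/20) = 40/7.
≈ 5.714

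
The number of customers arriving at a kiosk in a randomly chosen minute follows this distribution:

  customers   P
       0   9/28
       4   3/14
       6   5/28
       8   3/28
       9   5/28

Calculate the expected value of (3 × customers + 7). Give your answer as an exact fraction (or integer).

E[3x+7] = (9/28)·7 + (3/14)·19 + (5/28)·25 + (3/28)·31 + (5/28)·34
     = 565/28

565/28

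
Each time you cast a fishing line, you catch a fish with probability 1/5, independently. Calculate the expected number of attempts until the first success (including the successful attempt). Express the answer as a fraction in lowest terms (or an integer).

For a geometric distribution, E[trials] = 1/p = 1/(1/5) = 5.

5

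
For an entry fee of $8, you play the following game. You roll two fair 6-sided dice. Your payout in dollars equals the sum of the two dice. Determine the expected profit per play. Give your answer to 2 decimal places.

Distribution of the sum of the two dice: 2 w.p. 1/36, 3 w.p. 1/18, 4 w.p. 1/12, 5 w.p. 1/9, 6 w.p. 5/36, 7 w.p. 1/6, …
E[payout] = (1/36)·2 + (1/18)·3 + (1/12)·4 + (1/9)·5 + (5/36)·6 + (1/6)·7 + (5/36)·8 + (1/9)·9 + (1/12)·10 + (1/18)·11 + (1/36)·12 = 7
Expected profit = 7 − 8 = -1 ≈ -$1.00

-$1.00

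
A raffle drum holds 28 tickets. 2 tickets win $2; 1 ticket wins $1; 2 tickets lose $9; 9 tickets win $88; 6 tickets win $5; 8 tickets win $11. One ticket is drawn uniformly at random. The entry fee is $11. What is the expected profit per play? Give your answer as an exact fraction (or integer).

E[payout] = (2/28)·2 + (1/28)·1 + (2/28)·(-9) + (9/28)·88 + (6/28)·5 + (8/28)·11 = 897/28
Expected profit = 897/28 − 11 = 589/28

589/28 dollars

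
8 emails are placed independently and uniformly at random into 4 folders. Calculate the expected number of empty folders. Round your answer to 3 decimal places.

0.400

Let Xⱼ=1 if folder j is empty. P(Xⱼ=1) = ((4-1)/4)^8 = 6561/65536.
By linearity, E[#empty] = 4·6561/65536 = 6561/16384.
≈ 0.400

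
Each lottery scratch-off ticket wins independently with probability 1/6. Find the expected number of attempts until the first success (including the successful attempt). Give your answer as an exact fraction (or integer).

6

For a geometric distribution, E[trials] = 1/p = 1/(1/6) = 6.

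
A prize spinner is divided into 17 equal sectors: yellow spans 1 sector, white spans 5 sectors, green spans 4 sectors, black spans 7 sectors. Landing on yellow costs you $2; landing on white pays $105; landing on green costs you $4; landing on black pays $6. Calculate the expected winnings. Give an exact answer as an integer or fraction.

E[payout] = (1/17)·(-2) + (5/17)·105 + (4/17)·(-4) + (7/17)·6 = 549/17

549/17 dollars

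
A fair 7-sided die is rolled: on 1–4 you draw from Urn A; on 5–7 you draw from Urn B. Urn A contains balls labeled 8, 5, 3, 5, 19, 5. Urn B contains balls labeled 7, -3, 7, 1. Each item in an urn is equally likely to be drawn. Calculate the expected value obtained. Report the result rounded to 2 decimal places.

5.57

E[X | Urn A] = (8 + 5 + 3 + 5 + 19 + 5)/6 = 15/2
E[X | Urn B] = (7 − 3 + 7 + 1)/4 = 3
E[X] = (4/7)·15/2 + (3/7)·3 = 39/7 ≈ 5.57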